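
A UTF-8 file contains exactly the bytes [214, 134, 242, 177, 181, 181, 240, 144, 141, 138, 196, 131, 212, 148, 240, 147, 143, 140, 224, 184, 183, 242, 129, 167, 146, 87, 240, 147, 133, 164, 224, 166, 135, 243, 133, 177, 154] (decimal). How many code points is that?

12

Byte at offset 0: 0xD6 = 11010110 → 2-byte char (#1). Advance 2.
Byte at offset 2: 0xF2 = 11110010 → 4-byte char (#2). Advance 4.
Byte at offset 6: 0xF0 = 11110000 → 4-byte char (#3). Advance 4.
Byte at offset 10: 0xC4 = 11000100 → 2-byte char (#4). Advance 2.
Byte at offset 12: 0xD4 = 11010100 → 2-byte char (#5). Advance 2.
Byte at offset 14: 0xF0 = 11110000 → 4-byte char (#6). Advance 4.
Byte at offset 18: 0xE0 = 11100000 → 3-byte char (#7). Advance 3.
Byte at offset 21: 0xF2 = 11110010 → 4-byte char (#8). Advance 4.
Byte at offset 25: 0x57 = 01010111 → 1-byte char (#9). Advance 1.
Byte at offset 26: 0xF0 = 11110000 → 4-byte char (#10). Advance 4.
Byte at offset 30: 0xE0 = 11100000 → 3-byte char (#11). Advance 3.
Byte at offset 33: 0xF3 = 11110011 → 4-byte char (#12). Advance 4.
Reached end at offset 37 after 12 code points.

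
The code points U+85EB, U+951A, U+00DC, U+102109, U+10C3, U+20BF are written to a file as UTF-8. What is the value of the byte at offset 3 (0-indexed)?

0xE9

U+85EB → 3-byte form E8 97 AB at offsets 0–2.
U+951A → 3-byte form E9 94 9A at offsets 3–5.
Offset 3 falls in char 2's range; it's byte 1 of E9 94 9A = 0xE9.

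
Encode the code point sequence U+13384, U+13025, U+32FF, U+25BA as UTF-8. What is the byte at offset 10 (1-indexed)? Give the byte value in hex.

0x8B

1-indexed offset 10 is 0-indexed offset 9.
U+13384 → 4-byte form F0 93 8E 84 at offsets 0–3.
U+13025 → 4-byte form F0 93 80 A5 at offsets 4–7.
U+32FF → 3-byte form E3 8B BF at offsets 8–10.
Offset 9 falls in char 3's range; it's byte 2 of E3 8B BF = 0x8B.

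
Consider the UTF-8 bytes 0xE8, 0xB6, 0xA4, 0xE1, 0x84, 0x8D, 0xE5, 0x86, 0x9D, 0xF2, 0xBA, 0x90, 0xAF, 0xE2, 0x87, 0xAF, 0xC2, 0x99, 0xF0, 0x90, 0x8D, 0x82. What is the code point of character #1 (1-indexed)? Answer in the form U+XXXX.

Offset 0: leading byte 0xE8 = 11101000 → 3-byte char #1 = E8 B6 A4.
Leading byte 0xE8 = 11101000 matches 1110xxxx → 3-byte sequence.
Byte 1: 0xE8 = 11101000, payload 1000 (4 bits).
Byte 2: 0xB6 = 10110110 (10xxxxxx ✓), payload 110110.
Byte 3: 0xA4 = 10100100 (10xxxxxx ✓), payload 100100.
Concatenate: 1000110110100100 = 0x8DA4 (16 bits → U+8DA4).

U+8DA4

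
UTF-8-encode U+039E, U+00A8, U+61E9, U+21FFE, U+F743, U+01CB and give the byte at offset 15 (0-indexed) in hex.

0x8B

U+039E → 2-byte form CE 9E at offsets 0–1.
U+00A8 → 2-byte form C2 A8 at offsets 2–3.
U+61E9 → 3-byte form E6 87 A9 at offsets 4–6.
U+21FFE → 4-byte form F0 A1 BF BE at offsets 7–10.
U+F743 → 3-byte form EF 9D 83 at offsets 11–13.
U+01CB → 2-byte form C7 8B at offsets 14–15.
Offset 15 falls in char 6's range; it's byte 2 of C7 8B = 0x8B.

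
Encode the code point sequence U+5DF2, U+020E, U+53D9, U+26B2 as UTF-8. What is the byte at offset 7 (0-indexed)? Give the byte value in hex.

0x99

U+5DF2 → 3-byte form E5 B7 B2 at offsets 0–2.
U+020E → 2-byte form C8 8E at offsets 3–4.
U+53D9 → 3-byte form E5 8F 99 at offsets 5–7.
Offset 7 falls in char 3's range; it's byte 3 of E5 8F 99 = 0x99.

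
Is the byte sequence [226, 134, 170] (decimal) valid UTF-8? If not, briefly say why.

valid

Leading byte 0xE2 = 11100010 → 3-byte form.
Continuation bytes 0x86=10000110, 0xAA=10101010 all match 10xxxxxx.
Decoded value 0x21AA is ≥ 0x800 (shortest form) and not a surrogate.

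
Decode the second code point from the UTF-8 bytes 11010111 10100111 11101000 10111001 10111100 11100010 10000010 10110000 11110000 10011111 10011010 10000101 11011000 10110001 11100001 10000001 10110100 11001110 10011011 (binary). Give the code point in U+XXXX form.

U+8E7C

Offset 0: leading byte 0xD7 = 11010111 → 2-byte char #1 = D7 A7.
Offset 2: leading byte 0xE8 = 11101000 → 3-byte char #2 = E8 B9 BC.
Leading byte 0xE8 = 11101000 matches 1110xxxx → 3-byte sequence.
Byte 1: 0xE8 = 11101000, payload 1000 (4 bits).
Byte 2: 0xB9 = 10111001 (10xxxxxx ✓), payload 111001.
Byte 3: 0xBC = 10111100 (10xxxxxx ✓), payload 111100.
Concatenate: 1000111001111100 = 0x8E7C (16 bits → U+8E7C).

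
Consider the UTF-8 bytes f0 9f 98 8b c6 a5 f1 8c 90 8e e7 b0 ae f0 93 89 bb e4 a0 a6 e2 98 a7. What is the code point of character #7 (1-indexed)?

U+2627

Offset 0: leading byte 0xF0 = 11110000 → 4-byte char #1 = F0 9F 98 8B.
Offset 4: leading byte 0xC6 = 11000110 → 2-byte char #2 = C6 A5.
Offset 6: leading byte 0xF1 = 11110001 → 4-byte char #3 = F1 8C 90 8E.
Offset 10: leading byte 0xE7 = 11100111 → 3-byte char #4 = E7 B0 AE.
Offset 13: leading byte 0xF0 = 11110000 → 4-byte char #5 = F0 93 89 BB.
Offset 17: leading byte 0xE4 = 11100100 → 3-byte char #6 = E4 A0 A6.
Offset 20: leading byte 0xE2 = 11100010 → 3-byte char #7 = E2 98 A7.
Leading byte 0xE2 = 11100010 matches 1110xxxx → 3-byte sequence.
Byte 1: 0xE2 = 11100010, payload 0010 (4 bits).
Byte 2: 0x98 = 10011000 (10xxxxxx ✓), payload 011000.
Byte 3: 0xA7 = 10100111 (10xxxxxx ✓), payload 100111.
Concatenate: 0010011000100111 = 0x2627 (16 bits → U+2627).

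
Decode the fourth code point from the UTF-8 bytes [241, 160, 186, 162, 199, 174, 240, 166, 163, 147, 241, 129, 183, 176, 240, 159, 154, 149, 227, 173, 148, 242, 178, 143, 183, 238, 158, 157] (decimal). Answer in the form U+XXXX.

U+41DF0

Offset 0: leading byte 0xF1 = 11110001 → 4-byte char #1 = F1 A0 BA A2.
Offset 4: leading byte 0xC7 = 11000111 → 2-byte char #2 = C7 AE.
Offset 6: leading byte 0xF0 = 11110000 → 4-byte char #3 = F0 A6 A3 93.
Offset 10: leading byte 0xF1 = 11110001 → 4-byte char #4 = F1 81 B7 B0.
Leading byte 0xF1 = 11110001 matches 11110xxx → 4-byte sequence.
Byte 1: 0xF1 = 11110001, payload 001 (3 bits).
Byte 2: 0x81 = 10000001 (10xxxxxx ✓), payload 000001.
Byte 3: 0xB7 = 10110111 (10xxxxxx ✓), payload 110111.
Byte 4: 0xB0 = 10110000 (10xxxxxx ✓), payload 110000.
Concatenate: 001000001110111110000 = 0x41DF0 (21 bits → U+41DF0).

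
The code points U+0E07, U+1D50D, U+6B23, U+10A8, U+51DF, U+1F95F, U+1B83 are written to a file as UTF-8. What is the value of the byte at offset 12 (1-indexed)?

0x82

1-indexed offset 12 is 0-indexed offset 11.
U+0E07 → 3-byte form E0 B8 87 at offsets 0–2.
U+1D50D → 4-byte form F0 9D 94 8D at offsets 3–6.
U+6B23 → 3-byte form E6 AC A3 at offsets 7–9.
U+10A8 → 3-byte form E1 82 A8 at offsets 10–12.
Offset 11 falls in char 4's range; it's byte 2 of E1 82 A8 = 0x82.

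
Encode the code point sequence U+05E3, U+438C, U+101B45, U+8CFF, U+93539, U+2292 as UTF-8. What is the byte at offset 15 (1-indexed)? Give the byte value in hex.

1-indexed offset 15 is 0-indexed offset 14.
U+05E3 → 2-byte form D7 A3 at offsets 0–1.
U+438C → 3-byte form E4 8E 8C at offsets 2–4.
U+101B45 → 4-byte form F4 81 AD 85 at offsets 5–8.
U+8CFF → 3-byte form E8 B3 BF at offsets 9–11.
U+93539 → 4-byte form F2 93 94 B9 at offsets 12–15.
Offset 14 falls in char 5's range; it's byte 3 of F2 93 94 B9 = 0x94.

0x94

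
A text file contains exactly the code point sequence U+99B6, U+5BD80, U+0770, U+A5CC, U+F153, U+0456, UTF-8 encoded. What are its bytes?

U+99B6: 3-byte form → E9 A6 B6.
U+5BD80: 4-byte form → F1 9B B6 80.
U+0770: 2-byte form → DD B0.
U+A5CC: 3-byte form → EA 97 8C.
U+F153: 3-byte form → EF 85 93.
U+0456: 2-byte form → D1 96.
Concatenated (17 bytes): E9 A6 B6 F1 9B B6 80 DD B0 EA 97 8C EF 85 93 D1 96.

E9 A6 B6 F1 9B B6 80 DD B0 EA 97 8C EF 85 93 D1 96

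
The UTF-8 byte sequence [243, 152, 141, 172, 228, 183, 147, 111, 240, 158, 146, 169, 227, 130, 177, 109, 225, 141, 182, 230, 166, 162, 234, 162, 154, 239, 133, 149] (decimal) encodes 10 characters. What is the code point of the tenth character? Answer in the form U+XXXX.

U+F155

Offset 0: leading byte 0xF3 = 11110011 → 4-byte char #1 = F3 98 8D AC.
Offset 4: leading byte 0xE4 = 11100100 → 3-byte char #2 = E4 B7 93.
Offset 7: leading byte 0x6F = 01101111 → 1-byte char #3 = 6F.
Offset 8: leading byte 0xF0 = 11110000 → 4-byte char #4 = F0 9E 92 A9.
Offset 12: leading byte 0xE3 = 11100011 → 3-byte char #5 = E3 82 B1.
Offset 15: leading byte 0x6D = 01101101 → 1-byte char #6 = 6D.
Offset 16: leading byte 0xE1 = 11100001 → 3-byte char #7 = E1 8D B6.
Offset 19: leading byte 0xE6 = 11100110 → 3-byte char #8 = E6 A6 A2.
Offset 22: leading byte 0xEA = 11101010 → 3-byte char #9 = EA A2 9A.
Offset 25: leading byte 0xEF = 11101111 → 3-byte char #10 = EF 85 95.
Leading byte 0xEF = 11101111 matches 1110xxxx → 3-byte sequence.
Byte 1: 0xEF = 11101111, payload 1111 (4 bits).
Byte 2: 0x85 = 10000101 (10xxxxxx ✓), payload 000101.
Byte 3: 0x95 = 10010101 (10xxxxxx ✓), payload 010101.
Concatenate: 1111000101010101 = 0xF155 (16 bits → U+F155).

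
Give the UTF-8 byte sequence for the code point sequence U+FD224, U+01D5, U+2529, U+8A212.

U+FD224: 4-byte form → F3 BD 88 A4.
U+01D5: 2-byte form → C7 95.
U+2529: 3-byte form → E2 94 A9.
U+8A212: 4-byte form → F2 8A 88 92.
Concatenated (13 bytes): F3 BD 88 A4 C7 95 E2 94 A9 F2 8A 88 92.

F3 BD 88 A4 C7 95 E2 94 A9 F2 8A 88 92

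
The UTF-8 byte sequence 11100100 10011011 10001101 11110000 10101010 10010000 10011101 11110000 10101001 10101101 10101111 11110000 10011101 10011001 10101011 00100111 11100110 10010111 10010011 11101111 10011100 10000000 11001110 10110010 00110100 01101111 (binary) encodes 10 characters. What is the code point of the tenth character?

U+006F

Offset 0: leading byte 0xE4 = 11100100 → 3-byte char #1 = E4 9B 8D.
Offset 3: leading byte 0xF0 = 11110000 → 4-byte char #2 = F0 AA 90 9D.
Offset 7: leading byte 0xF0 = 11110000 → 4-byte char #3 = F0 A9 AD AF.
Offset 11: leading byte 0xF0 = 11110000 → 4-byte char #4 = F0 9D 99 AB.
Offset 15: leading byte 0x27 = 00100111 → 1-byte char #5 = 27.
Offset 16: leading byte 0xE6 = 11100110 → 3-byte char #6 = E6 97 93.
Offset 19: leading byte 0xEF = 11101111 → 3-byte char #7 = EF 9C 80.
Offset 22: leading byte 0xCE = 11001110 → 2-byte char #8 = CE B2.
Offset 24: leading byte 0x34 = 00110100 → 1-byte char #9 = 34.
Offset 25: leading byte 0x6F = 01101111 → 1-byte char #10 = 6F.
Leading byte 0x6F = 01101111 matches 0xxxxxxx → 1-byte sequence.
Byte 1: 0x6F = 01101111, payload 1101111 (7 bits).
Concatenate: 1101111 = 0x6F (7 bits → U+006F).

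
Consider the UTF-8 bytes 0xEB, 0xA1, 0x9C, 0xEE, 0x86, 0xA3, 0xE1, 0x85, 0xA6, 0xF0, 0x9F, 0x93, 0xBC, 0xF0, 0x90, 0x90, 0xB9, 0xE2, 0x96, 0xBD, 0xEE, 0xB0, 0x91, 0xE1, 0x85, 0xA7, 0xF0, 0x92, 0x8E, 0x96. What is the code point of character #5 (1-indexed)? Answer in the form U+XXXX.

Offset 0: leading byte 0xEB = 11101011 → 3-byte char #1 = EB A1 9C.
Offset 3: leading byte 0xEE = 11101110 → 3-byte char #2 = EE 86 A3.
Offset 6: leading byte 0xE1 = 11100001 → 3-byte char #3 = E1 85 A6.
Offset 9: leading byte 0xF0 = 11110000 → 4-byte char #4 = F0 9F 93 BC.
Offset 13: leading byte 0xF0 = 11110000 → 4-byte char #5 = F0 90 90 B9.
Leading byte 0xF0 = 11110000 matches 11110xxx → 4-byte sequence.
Byte 1: 0xF0 = 11110000, payload 000 (3 bits).
Byte 2: 0x90 = 10010000 (10xxxxxx ✓), payload 010000.
Byte 3: 0x90 = 10010000 (10xxxxxx ✓), payload 010000.
Byte 4: 0xB9 = 10111001 (10xxxxxx ✓), payload 111001.
Concatenate: 000010000010000111001 = 0x10439 (21 bits → U+10439).

U+10439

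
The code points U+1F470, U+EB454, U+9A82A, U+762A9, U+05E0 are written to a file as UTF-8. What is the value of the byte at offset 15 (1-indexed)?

0x8A

1-indexed offset 15 is 0-indexed offset 14.
U+1F470 → 4-byte form F0 9F 91 B0 at offsets 0–3.
U+EB454 → 4-byte form F3 AB 91 94 at offsets 4–7.
U+9A82A → 4-byte form F2 9A A0 AA at offsets 8–11.
U+762A9 → 4-byte form F1 B6 8A A9 at offsets 12–15.
Offset 14 falls in char 4's range; it's byte 3 of F1 B6 8A A9 = 0x8A.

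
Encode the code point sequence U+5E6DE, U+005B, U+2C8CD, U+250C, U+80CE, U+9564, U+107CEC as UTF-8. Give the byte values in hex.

U+5E6DE: 4-byte form → F1 9E 9B 9E.
U+005B: 1-byte form → 5B.
U+2C8CD: 4-byte form → F0 AC A3 8D.
U+250C: 3-byte form → E2 94 8C.
U+80CE: 3-byte form → E8 83 8E.
U+9564: 3-byte form → E9 95 A4.
U+107CEC: 4-byte form → F4 87 B3 AC.
Concatenated (22 bytes): F1 9E 9B 9E 5B F0 AC A3 8D E2 94 8C E8 83 8E E9 95 A4 F4 87 B3 AC.

F1 9E 9B 9E 5B F0 AC A3 8D E2 94 8C E8 83 8E E9 95 A4 F4 87 B3 AC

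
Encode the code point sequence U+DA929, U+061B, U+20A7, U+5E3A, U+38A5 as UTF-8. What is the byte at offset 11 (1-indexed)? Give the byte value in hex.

1-indexed offset 11 is 0-indexed offset 10.
U+DA929 → 4-byte form F3 9A A4 A9 at offsets 0–3.
U+061B → 2-byte form D8 9B at offsets 4–5.
U+20A7 → 3-byte form E2 82 A7 at offsets 6–8.
U+5E3A → 3-byte form E5 B8 BA at offsets 9–11.
Offset 10 falls in char 4's range; it's byte 2 of E5 B8 BA = 0xB8.

0xB8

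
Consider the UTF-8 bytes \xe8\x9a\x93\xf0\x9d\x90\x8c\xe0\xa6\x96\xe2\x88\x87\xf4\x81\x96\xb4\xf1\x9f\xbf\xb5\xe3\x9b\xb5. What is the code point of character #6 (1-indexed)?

U+5FFF5

Offset 0: leading byte 0xE8 = 11101000 → 3-byte char #1 = E8 9A 93.
Offset 3: leading byte 0xF0 = 11110000 → 4-byte char #2 = F0 9D 90 8C.
Offset 7: leading byte 0xE0 = 11100000 → 3-byte char #3 = E0 A6 96.
Offset 10: leading byte 0xE2 = 11100010 → 3-byte char #4 = E2 88 87.
Offset 13: leading byte 0xF4 = 11110100 → 4-byte char #5 = F4 81 96 B4.
Offset 17: leading byte 0xF1 = 11110001 → 4-byte char #6 = F1 9F BF B5.
Leading byte 0xF1 = 11110001 matches 11110xxx → 4-byte sequence.
Byte 1: 0xF1 = 11110001, payload 001 (3 bits).
Byte 2: 0x9F = 10011111 (10xxxxxx ✓), payload 011111.
Byte 3: 0xBF = 10111111 (10xxxxxx ✓), payload 111111.
Byte 4: 0xB5 = 10110101 (10xxxxxx ✓), payload 110101.
Concatenate: 001011111111111110101 = 0x5FFF5 (21 bits → U+5FFF5).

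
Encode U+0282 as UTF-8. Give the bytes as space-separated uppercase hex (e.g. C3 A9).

CA 82

U+0282 = 0x282 = 642 decimal. In range U+0080–U+07FF → 2-byte form: 110xxxxx 10xxxxxx.
Binary (11 bits): 01010000010.
Split 5+6: 01010 | 000010.
Byte 1: 11001010 = 0xCA.
Byte 2: 10000010 = 0x82.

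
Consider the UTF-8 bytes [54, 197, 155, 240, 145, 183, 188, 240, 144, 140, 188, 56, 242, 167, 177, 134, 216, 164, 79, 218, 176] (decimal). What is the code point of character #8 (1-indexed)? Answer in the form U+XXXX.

U+004F

Offset 0: leading byte 0x36 = 00110110 → 1-byte char #1 = 36.
Offset 1: leading byte 0xC5 = 11000101 → 2-byte char #2 = C5 9B.
Offset 3: leading byte 0xF0 = 11110000 → 4-byte char #3 = F0 91 B7 BC.
Offset 7: leading byte 0xF0 = 11110000 → 4-byte char #4 = F0 90 8C BC.
Offset 11: leading byte 0x38 = 00111000 → 1-byte char #5 = 38.
Offset 12: leading byte 0xF2 = 11110010 → 4-byte char #6 = F2 A7 B1 86.
Offset 16: leading byte 0xD8 = 11011000 → 2-byte char #7 = D8 A4.
Offset 18: leading byte 0x4F = 01001111 → 1-byte char #8 = 4F.
Leading byte 0x4F = 01001111 matches 0xxxxxxx → 1-byte sequence.
Byte 1: 0x4F = 01001111, payload 1001111 (7 bits).
Concatenate: 1001111 = 0x4F (7 bits → U+004F).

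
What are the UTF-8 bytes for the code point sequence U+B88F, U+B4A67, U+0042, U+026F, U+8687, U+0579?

EB A2 8F F2 B4 A9 A7 42 C9 AF E8 9A 87 D5 B9

U+B88F: 3-byte form → EB A2 8F.
U+B4A67: 4-byte form → F2 B4 A9 A7.
U+0042: 1-byte form → 42.
U+026F: 2-byte form → C9 AF.
U+8687: 3-byte form → E8 9A 87.
U+0579: 2-byte form → D5 B9.
Concatenated (15 bytes): EB A2 8F F2 B4 A9 A7 42 C9 AF E8 9A 87 D5 B9.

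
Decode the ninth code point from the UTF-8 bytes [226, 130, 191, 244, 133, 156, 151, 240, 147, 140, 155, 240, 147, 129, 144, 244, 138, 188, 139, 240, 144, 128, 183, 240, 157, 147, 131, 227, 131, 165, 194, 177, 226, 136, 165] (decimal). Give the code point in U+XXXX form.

Offset 0: leading byte 0xE2 = 11100010 → 3-byte char #1 = E2 82 BF.
Offset 3: leading byte 0xF4 = 11110100 → 4-byte char #2 = F4 85 9C 97.
Offset 7: leading byte 0xF0 = 11110000 → 4-byte char #3 = F0 93 8C 9B.
Offset 11: leading byte 0xF0 = 11110000 → 4-byte char #4 = F0 93 81 90.
Offset 15: leading byte 0xF4 = 11110100 → 4-byte char #5 = F4 8A BC 8B.
Offset 19: leading byte 0xF0 = 11110000 → 4-byte char #6 = F0 90 80 B7.
Offset 23: leading byte 0xF0 = 11110000 → 4-byte char #7 = F0 9D 93 83.
Offset 27: leading byte 0xE3 = 11100011 → 3-byte char #8 = E3 83 A5.
Offset 30: leading byte 0xC2 = 11000010 → 2-byte char #9 = C2 B1.
Leading byte 0xC2 = 11000010 matches 110xxxxx → 2-byte sequence.
Byte 1: 0xC2 = 11000010, payload 00010 (5 bits).
Byte 2: 0xB1 = 10110001 (10xxxxxx ✓), payload 110001.
Concatenate: 00010110001 = 0xB1 (11 bits → U+00B1).

U+00B1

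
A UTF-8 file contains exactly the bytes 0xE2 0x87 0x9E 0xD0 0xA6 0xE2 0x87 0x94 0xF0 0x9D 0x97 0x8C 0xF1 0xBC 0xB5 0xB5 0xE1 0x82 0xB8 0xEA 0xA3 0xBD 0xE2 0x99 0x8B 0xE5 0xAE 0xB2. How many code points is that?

Byte at offset 0: 0xE2 = 11100010 → 3-byte char (#1). Advance 3.
Byte at offset 3: 0xD0 = 11010000 → 2-byte char (#2). Advance 2.
Byte at offset 5: 0xE2 = 11100010 → 3-byte char (#3). Advance 3.
Byte at offset 8: 0xF0 = 11110000 → 4-byte char (#4). Advance 4.
Byte at offset 12: 0xF1 = 11110001 → 4-byte char (#5). Advance 4.
Byte at offset 16: 0xE1 = 11100001 → 3-byte char (#6). Advance 3.
Byte at offset 19: 0xEA = 11101010 → 3-byte char (#7). Advance 3.
Byte at offset 22: 0xE2 = 11100010 → 3-byte char (#8). Advance 3.
Byte at offset 25: 0xE5 = 11100101 → 3-byte char (#9). Advance 3.
Reached end at offset 28 after 9 code points.

9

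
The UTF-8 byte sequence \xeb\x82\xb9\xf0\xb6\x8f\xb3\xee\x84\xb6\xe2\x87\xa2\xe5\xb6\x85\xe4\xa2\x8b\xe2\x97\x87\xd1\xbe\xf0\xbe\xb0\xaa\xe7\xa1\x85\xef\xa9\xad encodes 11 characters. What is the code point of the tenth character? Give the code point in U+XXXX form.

Offset 0: leading byte 0xEB = 11101011 → 3-byte char #1 = EB 82 B9.
Offset 3: leading byte 0xF0 = 11110000 → 4-byte char #2 = F0 B6 8F B3.
Offset 7: leading byte 0xEE = 11101110 → 3-byte char #3 = EE 84 B6.
Offset 10: leading byte 0xE2 = 11100010 → 3-byte char #4 = E2 87 A2.
Offset 13: leading byte 0xE5 = 11100101 → 3-byte char #5 = E5 B6 85.
Offset 16: leading byte 0xE4 = 11100100 → 3-byte char #6 = E4 A2 8B.
Offset 19: leading byte 0xE2 = 11100010 → 3-byte char #7 = E2 97 87.
Offset 22: leading byte 0xD1 = 11010001 → 2-byte char #8 = D1 BE.
Offset 24: leading byte 0xF0 = 11110000 → 4-byte char #9 = F0 BE B0 AA.
Offset 28: leading byte 0xE7 = 11100111 → 3-byte char #10 = E7 A1 85.
Leading byte 0xE7 = 11100111 matches 1110xxxx → 3-byte sequence.
Byte 1: 0xE7 = 11100111, payload 0111 (4 bits).
Byte 2: 0xA1 = 10100001 (10xxxxxx ✓), payload 100001.
Byte 3: 0x85 = 10000101 (10xxxxxx ✓), payload 000101.
Concatenate: 0111100001000101 = 0x7845 (16 bits → U+7845).

U+7845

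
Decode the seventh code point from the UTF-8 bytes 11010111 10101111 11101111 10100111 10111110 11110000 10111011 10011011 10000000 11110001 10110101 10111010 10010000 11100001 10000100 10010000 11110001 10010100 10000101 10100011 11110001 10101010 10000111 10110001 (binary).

Offset 0: leading byte 0xD7 = 11010111 → 2-byte char #1 = D7 AF.
Offset 2: leading byte 0xEF = 11101111 → 3-byte char #2 = EF A7 BE.
Offset 5: leading byte 0xF0 = 11110000 → 4-byte char #3 = F0 BB 9B 80.
Offset 9: leading byte 0xF1 = 11110001 → 4-byte char #4 = F1 B5 BA 90.
Offset 13: leading byte 0xE1 = 11100001 → 3-byte char #5 = E1 84 90.
Offset 16: leading byte 0xF1 = 11110001 → 4-byte char #6 = F1 94 85 A3.
Offset 20: leading byte 0xF1 = 11110001 → 4-byte char #7 = F1 AA 87 B1.
Leading byte 0xF1 = 11110001 matches 11110xxx → 4-byte sequence.
Byte 1: 0xF1 = 11110001, payload 001 (3 bits).
Byte 2: 0xAA = 10101010 (10xxxxxx ✓), payload 101010.
Byte 3: 0x87 = 10000111 (10xxxxxx ✓), payload 000111.
Byte 4: 0xB1 = 10110001 (10xxxxxx ✓), payload 110001.
Concatenate: 001101010000111110001 = 0x6A1F1 (21 bits → U+6A1F1).

U+6A1F1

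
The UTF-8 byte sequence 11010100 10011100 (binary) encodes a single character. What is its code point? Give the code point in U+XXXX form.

U+051C

Leading byte 0xD4 = 11010100 matches 110xxxxx → 2-byte sequence.
Byte 1: 0xD4 = 11010100, payload 10100 (5 bits).
Byte 2: 0x9C = 10011100 (10xxxxxx ✓), payload 011100.
Concatenate: 10100011100 = 0x51C (11 bits → U+051C).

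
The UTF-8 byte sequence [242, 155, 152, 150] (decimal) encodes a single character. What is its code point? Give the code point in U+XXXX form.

Leading byte 0xF2 = 11110010 matches 11110xxx → 4-byte sequence.
Byte 1: 0xF2 = 11110010, payload 010 (3 bits).
Byte 2: 0x9B = 10011011 (10xxxxxx ✓), payload 011011.
Byte 3: 0x98 = 10011000 (10xxxxxx ✓), payload 011000.
Byte 4: 0x96 = 10010110 (10xxxxxx ✓), payload 010110.
Concatenate: 010011011011000010110 = 0x9B616 (21 bits → U+9B616).

U+9B616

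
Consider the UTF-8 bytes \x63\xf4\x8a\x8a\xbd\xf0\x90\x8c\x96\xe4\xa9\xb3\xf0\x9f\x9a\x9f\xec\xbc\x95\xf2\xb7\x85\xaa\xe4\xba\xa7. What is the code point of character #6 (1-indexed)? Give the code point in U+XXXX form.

U+CF15

Offset 0: leading byte 0x63 = 01100011 → 1-byte char #1 = 63.
Offset 1: leading byte 0xF4 = 11110100 → 4-byte char #2 = F4 8A 8A BD.
Offset 5: leading byte 0xF0 = 11110000 → 4-byte char #3 = F0 90 8C 96.
Offset 9: leading byte 0xE4 = 11100100 → 3-byte char #4 = E4 A9 B3.
Offset 12: leading byte 0xF0 = 11110000 → 4-byte char #5 = F0 9F 9A 9F.
Offset 16: leading byte 0xEC = 11101100 → 3-byte char #6 = EC BC 95.
Leading byte 0xEC = 11101100 matches 1110xxxx → 3-byte sequence.
Byte 1: 0xEC = 11101100, payload 1100 (4 bits).
Byte 2: 0xBC = 10111100 (10xxxxxx ✓), payload 111100.
Byte 3: 0x95 = 10010101 (10xxxxxx ✓), payload 010101.
Concatenate: 1100111100010101 = 0xCF15 (16 bits → U+CF15).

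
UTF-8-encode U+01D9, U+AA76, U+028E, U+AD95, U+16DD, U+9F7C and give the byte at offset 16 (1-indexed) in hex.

1-indexed offset 16 is 0-indexed offset 15.
U+01D9 → 2-byte form C7 99 at offsets 0–1.
U+AA76 → 3-byte form EA A9 B6 at offsets 2–4.
U+028E → 2-byte form CA 8E at offsets 5–6.
U+AD95 → 3-byte form EA B6 95 at offsets 7–9.
U+16DD → 3-byte form E1 9B 9D at offsets 10–12.
U+9F7C → 3-byte form E9 BD BC at offsets 13–15.
Offset 15 falls in char 6's range; it's byte 3 of E9 BD BC = 0xBC.

0xBC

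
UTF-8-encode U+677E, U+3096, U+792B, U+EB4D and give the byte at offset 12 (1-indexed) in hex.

1-indexed offset 12 is 0-indexed offset 11.
U+677E → 3-byte form E6 9D BE at offsets 0–2.
U+3096 → 3-byte form E3 82 96 at offsets 3–5.
U+792B → 3-byte form E7 A4 AB at offsets 6–8.
U+EB4D → 3-byte form EE AD 8D at offsets 9–11.
Offset 11 falls in char 4's range; it's byte 3 of EE AD 8D = 0x8D.

0x8D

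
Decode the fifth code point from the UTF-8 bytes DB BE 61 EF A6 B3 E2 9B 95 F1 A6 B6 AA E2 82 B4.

U+66DAA

Offset 0: leading byte 0xDB = 11011011 → 2-byte char #1 = DB BE.
Offset 2: leading byte 0x61 = 01100001 → 1-byte char #2 = 61.
Offset 3: leading byte 0xEF = 11101111 → 3-byte char #3 = EF A6 B3.
Offset 6: leading byte 0xE2 = 11100010 → 3-byte char #4 = E2 9B 95.
Offset 9: leading byte 0xF1 = 11110001 → 4-byte char #5 = F1 A6 B6 AA.
Leading byte 0xF1 = 11110001 matches 11110xxx → 4-byte sequence.
Byte 1: 0xF1 = 11110001, payload 001 (3 bits).
Byte 2: 0xA6 = 10100110 (10xxxxxx ✓), payload 100110.
Byte 3: 0xB6 = 10110110 (10xxxxxx ✓), payload 110110.
Byte 4: 0xAA = 10101010 (10xxxxxx ✓), payload 101010.
Concatenate: 001100110110110101010 = 0x66DAA (21 bits → U+66DAA).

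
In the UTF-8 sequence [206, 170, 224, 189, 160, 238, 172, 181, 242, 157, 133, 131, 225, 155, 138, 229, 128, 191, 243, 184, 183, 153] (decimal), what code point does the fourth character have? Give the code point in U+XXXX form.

Offset 0: leading byte 0xCE = 11001110 → 2-byte char #1 = CE AA.
Offset 2: leading byte 0xE0 = 11100000 → 3-byte char #2 = E0 BD A0.
Offset 5: leading byte 0xEE = 11101110 → 3-byte char #3 = EE AC B5.
Offset 8: leading byte 0xF2 = 11110010 → 4-byte char #4 = F2 9D 85 83.
Leading byte 0xF2 = 11110010 matches 11110xxx → 4-byte sequence.
Byte 1: 0xF2 = 11110010, payload 010 (3 bits).
Byte 2: 0x9D = 10011101 (10xxxxxx ✓), payload 011101.
Byte 3: 0x85 = 10000101 (10xxxxxx ✓), payload 000101.
Byte 4: 0x83 = 10000011 (10xxxxxx ✓), payload 000011.
Concatenate: 010011101000101000011 = 0x9D143 (21 bits → U+9D143).

U+9D143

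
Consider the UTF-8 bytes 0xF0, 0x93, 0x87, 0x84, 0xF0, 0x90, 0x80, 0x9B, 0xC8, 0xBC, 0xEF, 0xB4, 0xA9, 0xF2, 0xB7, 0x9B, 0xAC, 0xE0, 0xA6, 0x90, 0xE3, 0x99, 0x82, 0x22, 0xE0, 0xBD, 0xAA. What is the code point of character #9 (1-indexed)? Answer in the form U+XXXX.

Offset 0: leading byte 0xF0 = 11110000 → 4-byte char #1 = F0 93 87 84.
Offset 4: leading byte 0xF0 = 11110000 → 4-byte char #2 = F0 90 80 9B.
Offset 8: leading byte 0xC8 = 11001000 → 2-byte char #3 = C8 BC.
Offset 10: leading byte 0xEF = 11101111 → 3-byte char #4 = EF B4 A9.
Offset 13: leading byte 0xF2 = 11110010 → 4-byte char #5 = F2 B7 9B AC.
Offset 17: leading byte 0xE0 = 11100000 → 3-byte char #6 = E0 A6 90.
Offset 20: leading byte 0xE3 = 11100011 → 3-byte char #7 = E3 99 82.
Offset 23: leading byte 0x22 = 00100010 → 1-byte char #8 = 22.
Offset 24: leading byte 0xE0 = 11100000 → 3-byte char #9 = E0 BD AA.
Leading byte 0xE0 = 11100000 matches 1110xxxx → 3-byte sequence.
Byte 1: 0xE0 = 11100000, payload 0000 (4 bits).
Byte 2: 0xBD = 10111101 (10xxxxxx ✓), payload 111101.
Byte 3: 0xAA = 10101010 (10xxxxxx ✓), payload 101010.
Concatenate: 0000111101101010 = 0xF6A (16 bits → U+0F6A).

U+0F6A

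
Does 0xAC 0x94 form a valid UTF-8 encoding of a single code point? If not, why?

Byte 0xAC = 10101100 has the form 10xxxxxx — a continuation byte — but there is no preceding leading byte.

invalid (continuation byte with no leading byte)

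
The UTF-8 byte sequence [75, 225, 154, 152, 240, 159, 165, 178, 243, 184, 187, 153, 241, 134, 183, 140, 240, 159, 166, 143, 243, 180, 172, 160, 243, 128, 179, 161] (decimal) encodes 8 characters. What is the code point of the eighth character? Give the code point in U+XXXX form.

Offset 0: leading byte 0x4B = 01001011 → 1-byte char #1 = 4B.
Offset 1: leading byte 0xE1 = 11100001 → 3-byte char #2 = E1 9A 98.
Offset 4: leading byte 0xF0 = 11110000 → 4-byte char #3 = F0 9F A5 B2.
Offset 8: leading byte 0xF3 = 11110011 → 4-byte char #4 = F3 B8 BB 99.
Offset 12: leading byte 0xF1 = 11110001 → 4-byte char #5 = F1 86 B7 8C.
Offset 16: leading byte 0xF0 = 11110000 → 4-byte char #6 = F0 9F A6 8F.
Offset 20: leading byte 0xF3 = 11110011 → 4-byte char #7 = F3 B4 AC A0.
Offset 24: leading byte 0xF3 = 11110011 → 4-byte char #8 = F3 80 B3 A1.
Leading byte 0xF3 = 11110011 matches 11110xxx → 4-byte sequence.
Byte 1: 0xF3 = 11110011, payload 011 (3 bits).
Byte 2: 0x80 = 10000000 (10xxxxxx ✓), payload 000000.
Byte 3: 0xB3 = 10110011 (10xxxxxx ✓), payload 110011.
Byte 4: 0xA1 = 10100001 (10xxxxxx ✓), payload 100001.
Concatenate: 011000000110011100001 = 0xC0CE1 (21 bits → U+C0CE1).

U+C0CE1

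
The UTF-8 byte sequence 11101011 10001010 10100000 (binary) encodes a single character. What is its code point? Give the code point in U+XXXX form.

U+B2A0

Leading byte 0xEB = 11101011 matches 1110xxxx → 3-byte sequence.
Byte 1: 0xEB = 11101011, payload 1011 (4 bits).
Byte 2: 0x8A = 10001010 (10xxxxxx ✓), payload 001010.
Byte 3: 0xA0 = 10100000 (10xxxxxx ✓), payload 100000.
Concatenate: 1011001010100000 = 0xB2A0 (16 bits → U+B2A0).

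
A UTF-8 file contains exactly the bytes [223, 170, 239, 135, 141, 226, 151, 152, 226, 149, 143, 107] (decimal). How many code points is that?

Byte at offset 0: 0xDF = 11011111 → 2-byte char (#1). Advance 2.
Byte at offset 2: 0xEF = 11101111 → 3-byte char (#2). Advance 3.
Byte at offset 5: 0xE2 = 11100010 → 3-byte char (#3). Advance 3.
Byte at offset 8: 0xE2 = 11100010 → 3-byte char (#4). Advance 3.
Byte at offset 11: 0x6B = 01101011 → 1-byte char (#5). Advance 1.
Reached end at offset 12 after 5 code points.

5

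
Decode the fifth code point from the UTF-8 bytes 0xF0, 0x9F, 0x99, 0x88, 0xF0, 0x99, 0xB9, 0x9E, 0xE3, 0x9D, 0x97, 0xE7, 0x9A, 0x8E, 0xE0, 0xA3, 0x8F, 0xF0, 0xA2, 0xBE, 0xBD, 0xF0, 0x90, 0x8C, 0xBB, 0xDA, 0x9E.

Offset 0: leading byte 0xF0 = 11110000 → 4-byte char #1 = F0 9F 99 88.
Offset 4: leading byte 0xF0 = 11110000 → 4-byte char #2 = F0 99 B9 9E.
Offset 8: leading byte 0xE3 = 11100011 → 3-byte char #3 = E3 9D 97.
Offset 11: leading byte 0xE7 = 11100111 → 3-byte char #4 = E7 9A 8E.
Offset 14: leading byte 0xE0 = 11100000 → 3-byte char #5 = E0 A3 8F.
Leading byte 0xE0 = 11100000 matches 1110xxxx → 3-byte sequence.
Byte 1: 0xE0 = 11100000, payload 0000 (4 bits).
Byte 2: 0xA3 = 10100011 (10xxxxxx ✓), payload 100011.
Byte 3: 0x8F = 10001111 (10xxxxxx ✓), payload 001111.
Concatenate: 0000100011001111 = 0x8CF (16 bits → U+08CF).

U+08CF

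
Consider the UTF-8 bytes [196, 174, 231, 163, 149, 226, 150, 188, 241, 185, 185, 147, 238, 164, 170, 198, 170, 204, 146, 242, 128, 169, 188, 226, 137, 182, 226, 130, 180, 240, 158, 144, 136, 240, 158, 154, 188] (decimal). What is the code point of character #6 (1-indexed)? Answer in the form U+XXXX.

Offset 0: leading byte 0xC4 = 11000100 → 2-byte char #1 = C4 AE.
Offset 2: leading byte 0xE7 = 11100111 → 3-byte char #2 = E7 A3 95.
Offset 5: leading byte 0xE2 = 11100010 → 3-byte char #3 = E2 96 BC.
Offset 8: leading byte 0xF1 = 11110001 → 4-byte char #4 = F1 B9 B9 93.
Offset 12: leading byte 0xEE = 11101110 → 3-byte char #5 = EE A4 AA.
Offset 15: leading byte 0xC6 = 11000110 → 2-byte char #6 = C6 AA.
Leading byte 0xC6 = 11000110 matches 110xxxxx → 2-byte sequence.
Byte 1: 0xC6 = 11000110, payload 00110 (5 bits).
Byte 2: 0xAA = 10101010 (10xxxxxx ✓), payload 101010.
Concatenate: 00110101010 = 0x1AA (11 bits → U+01AA).

U+01AA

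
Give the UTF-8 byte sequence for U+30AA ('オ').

E3 82 AA

U+30AA = 0x30AA = 12458 decimal. In range U+0800–U+FFFF → 3-byte form: 1110xxxx 10xxxxxx 10xxxxxx.
Binary (16 bits): 0011000010101010.
Split 4+6+6: 0011 | 000010 | 101010.
Byte 1: 11100011 = 0xE3.
Byte 2: 10000010 = 0x82.
Byte 3: 10101010 = 0xAA.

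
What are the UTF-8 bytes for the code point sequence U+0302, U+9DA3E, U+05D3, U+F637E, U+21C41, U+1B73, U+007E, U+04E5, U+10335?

CC 82 F2 9D A8 BE D7 93 F3 B6 8D BE F0 A1 B1 81 E1 AD B3 7E D3 A5 F0 90 8C B5

U+0302: 2-byte form → CC 82.
U+9DA3E: 4-byte form → F2 9D A8 BE.
U+05D3: 2-byte form → D7 93.
U+F637E: 4-byte form → F3 B6 8D BE.
U+21C41: 4-byte form → F0 A1 B1 81.
U+1B73: 3-byte form → E1 AD B3.
U+007E: 1-byte form → 7E.
U+04E5: 2-byte form → D3 A5.
U+10335: 4-byte form → F0 90 8C B5.
Concatenated (26 bytes): CC 82 F2 9D A8 BE D7 93 F3 B6 8D BE F0 A1 B1 81 E1 AD B3 7E D3 A5 F0 90 8C B5.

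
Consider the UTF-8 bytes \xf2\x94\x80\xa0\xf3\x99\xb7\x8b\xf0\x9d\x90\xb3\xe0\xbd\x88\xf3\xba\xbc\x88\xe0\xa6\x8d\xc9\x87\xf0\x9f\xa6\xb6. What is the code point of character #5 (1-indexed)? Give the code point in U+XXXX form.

Offset 0: leading byte 0xF2 = 11110010 → 4-byte char #1 = F2 94 80 A0.
Offset 4: leading byte 0xF3 = 11110011 → 4-byte char #2 = F3 99 B7 8B.
Offset 8: leading byte 0xF0 = 11110000 → 4-byte char #3 = F0 9D 90 B3.
Offset 12: leading byte 0xE0 = 11100000 → 3-byte char #4 = E0 BD 88.
Offset 15: leading byte 0xF3 = 11110011 → 4-byte char #5 = F3 BA BC 88.
Leading byte 0xF3 = 11110011 matches 11110xxx → 4-byte sequence.
Byte 1: 0xF3 = 11110011, payload 011 (3 bits).
Byte 2: 0xBA = 10111010 (10xxxxxx ✓), payload 111010.
Byte 3: 0xBC = 10111100 (10xxxxxx ✓), payload 111100.
Byte 4: 0x88 = 10001000 (10xxxxxx ✓), payload 001000.
Concatenate: 011111010111100001000 = 0xFAF08 (21 bits → U+FAF08).

U+FAF08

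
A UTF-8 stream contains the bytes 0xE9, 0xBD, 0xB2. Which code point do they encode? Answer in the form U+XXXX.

Leading byte 0xE9 = 11101001 matches 1110xxxx → 3-byte sequence.
Byte 1: 0xE9 = 11101001, payload 1001 (4 bits).
Byte 2: 0xBD = 10111101 (10xxxxxx ✓), payload 111101.
Byte 3: 0xB2 = 10110010 (10xxxxxx ✓), payload 110010.
Concatenate: 1001111101110010 = 0x9F72 (16 bits → U+9F72).

U+9F72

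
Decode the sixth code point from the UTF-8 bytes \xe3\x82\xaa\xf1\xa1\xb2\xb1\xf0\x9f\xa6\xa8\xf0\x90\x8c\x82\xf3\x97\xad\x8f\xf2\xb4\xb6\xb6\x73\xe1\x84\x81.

U+B4DB6

Offset 0: leading byte 0xE3 = 11100011 → 3-byte char #1 = E3 82 AA.
Offset 3: leading byte 0xF1 = 11110001 → 4-byte char #2 = F1 A1 B2 B1.
Offset 7: leading byte 0xF0 = 11110000 → 4-byte char #3 = F0 9F A6 A8.
Offset 11: leading byte 0xF0 = 11110000 → 4-byte char #4 = F0 90 8C 82.
Offset 15: leading byte 0xF3 = 11110011 → 4-byte char #5 = F3 97 AD 8F.
Offset 19: leading byte 0xF2 = 11110010 → 4-byte char #6 = F2 B4 B6 B6.
Leading byte 0xF2 = 11110010 matches 11110xxx → 4-byte sequence.
Byte 1: 0xF2 = 11110010, payload 010 (3 bits).
Byte 2: 0xB4 = 10110100 (10xxxxxx ✓), payload 110100.
Byte 3: 0xB6 = 10110110 (10xxxxxx ✓), payload 110110.
Byte 4: 0xB6 = 10110110 (10xxxxxx ✓), payload 110110.
Concatenate: 010110100110110110110 = 0xB4DB6 (21 bits → U+B4DB6).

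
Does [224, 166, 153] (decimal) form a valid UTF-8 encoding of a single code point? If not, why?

Leading byte 0xE0 = 11100000 → 3-byte form.
Continuation bytes 0xA6=10100110, 0x99=10011001 all match 10xxxxxx.
Decoded value 0x999 is ≥ 0x800 (shortest form) and not a surrogate.

valid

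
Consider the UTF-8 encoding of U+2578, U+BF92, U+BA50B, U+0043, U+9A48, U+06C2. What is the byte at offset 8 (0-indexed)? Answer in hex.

0x94

U+2578 → 3-byte form E2 95 B8 at offsets 0–2.
U+BF92 → 3-byte form EB BE 92 at offsets 3–5.
U+BA50B → 4-byte form F2 BA 94 8B at offsets 6–9.
Offset 8 falls in char 3's range; it's byte 3 of F2 BA 94 8B = 0x94.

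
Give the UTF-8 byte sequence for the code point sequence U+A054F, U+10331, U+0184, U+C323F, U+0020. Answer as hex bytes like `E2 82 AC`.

F2 A0 95 8F F0 90 8C B1 C6 84 F3 83 88 BF 20

U+A054F: 4-byte form → F2 A0 95 8F.
U+10331: 4-byte form → F0 90 8C B1.
U+0184: 2-byte form → C6 84.
U+C323F: 4-byte form → F3 83 88 BF.
U+0020: 1-byte form → 20.
Concatenated (15 bytes): F2 A0 95 8F F0 90 8C B1 C6 84 F3 83 88 BF 20.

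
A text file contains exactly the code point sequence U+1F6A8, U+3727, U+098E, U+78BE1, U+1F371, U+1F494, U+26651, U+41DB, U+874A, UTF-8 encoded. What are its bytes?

U+1F6A8: 4-byte form → F0 9F 9A A8.
U+3727: 3-byte form → E3 9C A7.
U+098E: 3-byte form → E0 A6 8E.
U+78BE1: 4-byte form → F1 B8 AF A1.
U+1F371: 4-byte form → F0 9F 8D B1.
U+1F494: 4-byte form → F0 9F 92 94.
U+26651: 4-byte form → F0 A6 99 91.
U+41DB: 3-byte form → E4 87 9B.
U+874A: 3-byte form → E8 9D 8A.
Concatenated (32 bytes): F0 9F 9A A8 E3 9C A7 E0 A6 8E F1 B8 AF A1 F0 9F 8D B1 F0 9F 92 94 F0 A6 99 91 E4 87 9B E8 9D 8A.

F0 9F 9A A8 E3 9C A7 E0 A6 8E F1 B8 AF A1 F0 9F 8D B1 F0 9F 92 94 F0 A6 99 91 E4 87 9B E8 9D 8A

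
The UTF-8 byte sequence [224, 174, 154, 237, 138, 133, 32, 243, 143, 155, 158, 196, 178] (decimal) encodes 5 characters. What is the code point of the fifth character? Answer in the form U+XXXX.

Offset 0: leading byte 0xE0 = 11100000 → 3-byte char #1 = E0 AE 9A.
Offset 3: leading byte 0xED = 11101101 → 3-byte char #2 = ED 8A 85.
Offset 6: leading byte 0x20 = 00100000 → 1-byte char #3 = 20.
Offset 7: leading byte 0xF3 = 11110011 → 4-byte char #4 = F3 8F 9B 9E.
Offset 11: leading byte 0xC4 = 11000100 → 2-byte char #5 = C4 B2.
Leading byte 0xC4 = 11000100 matches 110xxxxx → 2-byte sequence.
Byte 1: 0xC4 = 11000100, payload 00100 (5 bits).
Byte 2: 0xB2 = 10110010 (10xxxxxx ✓), payload 110010.
Concatenate: 00100110010 = 0x132 (11 bits → U+0132).

U+0132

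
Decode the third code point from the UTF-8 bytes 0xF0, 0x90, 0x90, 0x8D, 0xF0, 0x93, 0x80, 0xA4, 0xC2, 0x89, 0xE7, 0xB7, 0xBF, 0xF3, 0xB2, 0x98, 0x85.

U+0089

Offset 0: leading byte 0xF0 = 11110000 → 4-byte char #1 = F0 90 90 8D.
Offset 4: leading byte 0xF0 = 11110000 → 4-byte char #2 = F0 93 80 A4.
Offset 8: leading byte 0xC2 = 11000010 → 2-byte char #3 = C2 89.
Leading byte 0xC2 = 11000010 matches 110xxxxx → 2-byte sequence.
Byte 1: 0xC2 = 11000010, payload 00010 (5 bits).
Byte 2: 0x89 = 10001001 (10xxxxxx ✓), payload 001001.
Concatenate: 00010001001 = 0x89 (11 bits → U+0089).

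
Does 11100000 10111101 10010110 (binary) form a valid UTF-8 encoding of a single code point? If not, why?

Leading byte 0xE0 = 11100000 → 3-byte form.
Continuation bytes 0xBD=10111101, 0x96=10010110 all match 10xxxxxx.
Decoded value 0xF56 is ≥ 0x800 (shortest form) and not a surrogate.

valid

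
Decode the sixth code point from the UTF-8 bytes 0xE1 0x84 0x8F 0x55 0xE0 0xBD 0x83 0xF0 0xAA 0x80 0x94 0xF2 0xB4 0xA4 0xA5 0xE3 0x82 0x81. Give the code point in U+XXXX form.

Offset 0: leading byte 0xE1 = 11100001 → 3-byte char #1 = E1 84 8F.
Offset 3: leading byte 0x55 = 01010101 → 1-byte char #2 = 55.
Offset 4: leading byte 0xE0 = 11100000 → 3-byte char #3 = E0 BD 83.
Offset 7: leading byte 0xF0 = 11110000 → 4-byte char #4 = F0 AA 80 94.
Offset 11: leading byte 0xF2 = 11110010 → 4-byte char #5 = F2 B4 A4 A5.
Offset 15: leading byte 0xE3 = 11100011 → 3-byte char #6 = E3 82 81.
Leading byte 0xE3 = 11100011 matches 1110xxxx → 3-byte sequence.
Byte 1: 0xE3 = 11100011, payload 0011 (4 bits).
Byte 2: 0x82 = 10000010 (10xxxxxx ✓), payload 000010.
Byte 3: 0x81 = 10000001 (10xxxxxx ✓), payload 000001.
Concatenate: 0011000010000001 = 0x3081 (16 bits → U+3081).

U+3081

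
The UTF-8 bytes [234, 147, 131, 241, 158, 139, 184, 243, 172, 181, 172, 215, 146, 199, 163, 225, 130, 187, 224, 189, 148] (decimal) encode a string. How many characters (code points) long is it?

Byte at offset 0: 0xEA = 11101010 → 3-byte char (#1). Advance 3.
Byte at offset 3: 0xF1 = 11110001 → 4-byte char (#2). Advance 4.
Byte at offset 7: 0xF3 = 11110011 → 4-byte char (#3). Advance 4.
Byte at offset 11: 0xD7 = 11010111 → 2-byte char (#4). Advance 2.
Byte at offset 13: 0xC7 = 11000111 → 2-byte char (#5). Advance 2.
Byte at offset 15: 0xE1 = 11100001 → 3-byte char (#6). Advance 3.
Byte at offset 18: 0xE0 = 11100000 → 3-byte char (#7). Advance 3.
Reached end at offset 21 after 7 code points.

7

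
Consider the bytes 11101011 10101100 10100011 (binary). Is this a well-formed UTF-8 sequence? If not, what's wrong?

valid

Leading byte 0xEB = 11101011 → 3-byte form.
Continuation bytes 0xAC=10101100, 0xA3=10100011 all match 10xxxxxx.
Decoded value 0xBB23 is ≥ 0x800 (shortest form) and not a surrogate.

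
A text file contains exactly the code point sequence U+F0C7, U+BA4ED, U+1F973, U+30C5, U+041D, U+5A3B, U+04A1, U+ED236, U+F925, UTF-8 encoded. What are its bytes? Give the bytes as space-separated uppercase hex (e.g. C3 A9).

EF 83 87 F2 BA 93 AD F0 9F A5 B3 E3 83 85 D0 9D E5 A8 BB D2 A1 F3 AD 88 B6 EF A4 A5

U+F0C7: 3-byte form → EF 83 87.
U+BA4ED: 4-byte form → F2 BA 93 AD.
U+1F973: 4-byte form → F0 9F A5 B3.
U+30C5: 3-byte form → E3 83 85.
U+041D: 2-byte form → D0 9D.
U+5A3B: 3-byte form → E5 A8 BB.
U+04A1: 2-byte form → D2 A1.
U+ED236: 4-byte form → F3 AD 88 B6.
U+F925: 3-byte form → EF A4 A5.
Concatenated (28 bytes): EF 83 87 F2 BA 93 AD F0 9F A5 B3 E3 83 85 D0 9D E5 A8 BB D2 A1 F3 AD 88 B6 EF A4 A5.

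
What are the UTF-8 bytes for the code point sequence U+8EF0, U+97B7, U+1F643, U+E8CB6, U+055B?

E8 BB B0 E9 9E B7 F0 9F 99 83 F3 A8 B2 B6 D5 9B

U+8EF0: 3-byte form → E8 BB B0.
U+97B7: 3-byte form → E9 9E B7.
U+1F643: 4-byte form → F0 9F 99 83.
U+E8CB6: 4-byte form → F3 A8 B2 B6.
U+055B: 2-byte form → D5 9B.
Concatenated (16 bytes): E8 BB B0 E9 9E B7 F0 9F 99 83 F3 A8 B2 B6 D5 9B.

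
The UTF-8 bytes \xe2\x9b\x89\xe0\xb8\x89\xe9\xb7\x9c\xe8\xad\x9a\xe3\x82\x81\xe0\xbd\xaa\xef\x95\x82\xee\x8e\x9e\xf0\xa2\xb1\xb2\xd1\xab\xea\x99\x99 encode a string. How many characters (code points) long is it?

11

Byte at offset 0: 0xE2 = 11100010 → 3-byte char (#1). Advance 3.
Byte at offset 3: 0xE0 = 11100000 → 3-byte char (#2). Advance 3.
Byte at offset 6: 0xE9 = 11101001 → 3-byte char (#3). Advance 3.
Byte at offset 9: 0xE8 = 11101000 → 3-byte char (#4). Advance 3.
Byte at offset 12: 0xE3 = 11100011 → 3-byte char (#5). Advance 3.
Byte at offset 15: 0xE0 = 11100000 → 3-byte char (#6). Advance 3.
Byte at offset 18: 0xEF = 11101111 → 3-byte char (#7). Advance 3.
Byte at offset 21: 0xEE = 11101110 → 3-byte char (#8). Advance 3.
Byte at offset 24: 0xF0 = 11110000 → 4-byte char (#9). Advance 4.
Byte at offset 28: 0xD1 = 11010001 → 2-byte char (#10). Advance 2.
Byte at offset 30: 0xEA = 11101010 → 3-byte char (#11). Advance 3.
Reached end at offset 33 after 11 code points.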